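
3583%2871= 712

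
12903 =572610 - 559707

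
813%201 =9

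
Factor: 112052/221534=218/431 = 2^1*109^1 * 431^ (- 1)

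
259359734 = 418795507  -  159435773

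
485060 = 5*97012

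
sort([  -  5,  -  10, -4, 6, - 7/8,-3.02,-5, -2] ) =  [ - 10, - 5, - 5,  -  4,-3.02, - 2, -7/8,6 ]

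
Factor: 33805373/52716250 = 2^ (-1)  *5^( - 4 )*7^1*97^1*181^( - 1) * 233^(-1)*49787^1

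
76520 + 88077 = 164597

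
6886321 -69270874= -62384553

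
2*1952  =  3904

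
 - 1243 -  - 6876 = 5633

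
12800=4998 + 7802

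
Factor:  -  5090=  - 2^1 * 5^1*509^1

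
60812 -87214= - 26402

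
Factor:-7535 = -5^1*11^1*137^1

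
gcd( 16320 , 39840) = 480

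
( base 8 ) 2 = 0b10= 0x2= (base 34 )2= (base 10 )2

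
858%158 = 68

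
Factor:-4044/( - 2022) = 2 = 2^1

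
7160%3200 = 760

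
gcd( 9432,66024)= 9432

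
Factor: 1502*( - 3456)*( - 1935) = 2^8*3^5 * 5^1*43^1*751^1  =  10044414720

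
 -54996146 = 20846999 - 75843145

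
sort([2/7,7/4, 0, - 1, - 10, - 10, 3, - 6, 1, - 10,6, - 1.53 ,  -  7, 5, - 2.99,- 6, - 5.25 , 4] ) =[ - 10, - 10, - 10,- 7, - 6, - 6, - 5.25, - 2.99, - 1.53, - 1,0,2/7,  1 , 7/4, 3 , 4, 5, 6]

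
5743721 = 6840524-1096803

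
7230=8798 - 1568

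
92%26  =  14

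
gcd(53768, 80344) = 88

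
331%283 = 48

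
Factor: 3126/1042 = 3^1 = 3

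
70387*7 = 492709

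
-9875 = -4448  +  -5427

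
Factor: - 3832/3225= - 2^3*3^( - 1)*5^( - 2 )*43^( - 1 ) * 479^1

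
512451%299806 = 212645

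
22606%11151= 304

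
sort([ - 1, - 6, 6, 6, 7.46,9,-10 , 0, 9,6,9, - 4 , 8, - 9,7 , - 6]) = [ - 10, - 9, - 6, - 6 , - 4, - 1,0 , 6,  6, 6, 7,7.46,8,9, 9 , 9 ] 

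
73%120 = 73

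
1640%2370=1640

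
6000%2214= 1572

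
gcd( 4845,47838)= 51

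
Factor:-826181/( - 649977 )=919/723 = 3^(-1)*241^(-1 )*919^1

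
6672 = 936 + 5736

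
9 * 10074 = 90666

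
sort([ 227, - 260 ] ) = [ - 260,227] 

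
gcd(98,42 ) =14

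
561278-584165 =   -  22887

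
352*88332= 31092864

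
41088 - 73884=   -  32796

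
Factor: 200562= 2^1*3^1*33427^1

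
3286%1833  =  1453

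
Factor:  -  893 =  - 19^1  *  47^1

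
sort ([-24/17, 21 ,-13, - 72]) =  [ - 72,-13,  -  24/17 , 21]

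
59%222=59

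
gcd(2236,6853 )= 1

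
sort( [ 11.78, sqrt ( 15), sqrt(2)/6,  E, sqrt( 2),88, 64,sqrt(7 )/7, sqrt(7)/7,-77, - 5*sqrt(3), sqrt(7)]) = [ - 77, - 5*sqrt ( 3 ), sqrt(2)/6, sqrt(7 ) /7,sqrt( 7) /7, sqrt(2),sqrt(7 ), E,sqrt(15),11.78,64,88 ]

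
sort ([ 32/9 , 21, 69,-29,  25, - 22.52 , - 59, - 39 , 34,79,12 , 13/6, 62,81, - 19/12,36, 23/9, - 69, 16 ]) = [  -  69, - 59, -39, - 29, - 22.52, - 19/12,13/6,23/9 , 32/9, 12,16, 21,25,34,36,62, 69, 79,81 ] 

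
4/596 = 1/149 = 0.01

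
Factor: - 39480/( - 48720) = 47/58 = 2^ ( - 1)*29^ ( - 1 )*47^1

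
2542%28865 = 2542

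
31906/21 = 4558/3= 1519.33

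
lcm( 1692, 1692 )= 1692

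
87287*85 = 7419395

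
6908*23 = 158884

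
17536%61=29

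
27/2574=3/286 = 0.01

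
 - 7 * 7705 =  - 53935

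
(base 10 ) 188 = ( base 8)274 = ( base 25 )7D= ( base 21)8K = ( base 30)68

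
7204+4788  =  11992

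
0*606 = 0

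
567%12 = 3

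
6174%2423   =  1328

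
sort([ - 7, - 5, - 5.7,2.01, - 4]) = [ - 7, - 5.7, - 5, - 4,2.01] 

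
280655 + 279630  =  560285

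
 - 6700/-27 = 248 + 4/27 = 248.15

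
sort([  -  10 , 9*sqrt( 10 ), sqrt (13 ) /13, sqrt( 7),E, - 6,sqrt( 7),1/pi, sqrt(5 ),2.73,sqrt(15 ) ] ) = [ - 10, - 6,sqrt( 13)/13,1/pi,  sqrt(5),sqrt( 7), sqrt(7 ),E,2.73,sqrt (15) , 9*sqrt( 10)] 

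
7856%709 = 57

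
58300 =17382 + 40918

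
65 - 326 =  - 261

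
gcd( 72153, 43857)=9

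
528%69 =45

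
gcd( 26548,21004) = 4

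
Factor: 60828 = 2^2*3^1*37^1*137^1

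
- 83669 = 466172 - 549841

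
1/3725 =1/3725 = 0.00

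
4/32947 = 4/32947 = 0.00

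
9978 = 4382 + 5596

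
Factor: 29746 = 2^1 * 107^1*139^1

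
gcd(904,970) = 2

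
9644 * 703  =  6779732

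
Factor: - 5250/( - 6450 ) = 5^1* 7^1*43^(-1 )= 35/43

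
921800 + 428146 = 1349946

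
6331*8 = 50648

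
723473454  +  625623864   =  1349097318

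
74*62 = 4588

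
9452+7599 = 17051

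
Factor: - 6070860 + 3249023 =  - 2821837  =  - 31^1*227^1 * 401^1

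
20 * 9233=184660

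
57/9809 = 57/9809  =  0.01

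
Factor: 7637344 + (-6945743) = 691601= 181^1 * 3821^1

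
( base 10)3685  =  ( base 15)115A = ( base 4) 321211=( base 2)111001100101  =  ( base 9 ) 5044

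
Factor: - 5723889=  -  3^1*1907963^1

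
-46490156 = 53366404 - 99856560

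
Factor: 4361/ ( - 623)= -7^1 = -7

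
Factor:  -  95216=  - 2^4 * 11^1 * 541^1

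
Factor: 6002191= 13^1*461707^1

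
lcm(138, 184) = 552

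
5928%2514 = 900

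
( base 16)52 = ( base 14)5C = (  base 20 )42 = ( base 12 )6A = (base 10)82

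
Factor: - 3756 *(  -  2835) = 10648260 = 2^2*3^5  *5^1*7^1*313^1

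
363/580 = 363/580 = 0.63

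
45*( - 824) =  - 37080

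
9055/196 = 9055/196 = 46.20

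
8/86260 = 2/21565 = 0.00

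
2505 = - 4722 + 7227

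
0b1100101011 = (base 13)4a5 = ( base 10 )811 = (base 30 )r1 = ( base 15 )391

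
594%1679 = 594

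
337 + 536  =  873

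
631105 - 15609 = 615496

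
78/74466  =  13/12411= 0.00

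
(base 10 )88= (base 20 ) 48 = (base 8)130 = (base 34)2k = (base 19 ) 4C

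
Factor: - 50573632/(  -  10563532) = 12643408/2640883 = 2^4 * 7^( - 1)*23^(-1 )*47^( - 1)*349^( - 1)*503^1*1571^1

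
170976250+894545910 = 1065522160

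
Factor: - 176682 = -2^1*3^1*11^1 * 2677^1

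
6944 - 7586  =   - 642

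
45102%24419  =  20683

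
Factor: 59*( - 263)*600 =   -  9310200 = - 2^3*3^1*5^2*59^1*263^1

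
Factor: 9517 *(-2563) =  -  11^1*31^1 * 233^1*307^1 = -24392071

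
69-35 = 34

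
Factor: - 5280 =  - 2^5*3^1*5^1*11^1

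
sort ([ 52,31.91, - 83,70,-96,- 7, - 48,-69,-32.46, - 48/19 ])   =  [-96, - 83, - 69,-48, - 32.46, - 7, - 48/19,31.91,52, 70 ] 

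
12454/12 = 6227/6 = 1037.83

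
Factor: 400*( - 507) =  -2^4*3^1 * 5^2 * 13^2 = - 202800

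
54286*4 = 217144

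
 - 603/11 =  -55 + 2/11 = -54.82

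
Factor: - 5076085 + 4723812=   -  352273^1  =  - 352273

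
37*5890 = 217930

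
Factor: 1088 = 2^6*17^1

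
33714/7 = 4816 + 2/7 = 4816.29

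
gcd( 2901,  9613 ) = 1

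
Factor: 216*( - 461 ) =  - 2^3*3^3*461^1=-99576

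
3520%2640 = 880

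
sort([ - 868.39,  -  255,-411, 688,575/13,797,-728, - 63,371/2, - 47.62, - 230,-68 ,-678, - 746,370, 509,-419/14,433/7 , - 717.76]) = [- 868.39, - 746, - 728, - 717.76, -678, - 411, - 255,  -  230, - 68, - 63, - 47.62,-419/14,575/13,433/7,371/2,370, 509, 688,797 ]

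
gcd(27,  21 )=3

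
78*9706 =757068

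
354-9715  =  -9361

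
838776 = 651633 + 187143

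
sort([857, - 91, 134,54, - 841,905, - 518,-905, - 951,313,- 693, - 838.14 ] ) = [ - 951,  -  905, - 841, - 838.14,  -  693, - 518,-91,54, 134,313,  857,  905]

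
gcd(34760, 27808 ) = 6952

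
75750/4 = 18937 + 1/2 = 18937.50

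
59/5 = 11 + 4/5 =11.80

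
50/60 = 5/6 = 0.83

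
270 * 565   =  152550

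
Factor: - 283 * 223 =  - 223^1*283^1 = - 63109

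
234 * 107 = 25038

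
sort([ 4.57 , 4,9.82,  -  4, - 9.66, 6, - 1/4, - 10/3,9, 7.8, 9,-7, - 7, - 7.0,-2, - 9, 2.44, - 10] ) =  [ - 10, - 9.66, -9,-7,-7, - 7.0, - 4,  -  10/3, - 2, - 1/4,2.44,4, 4.57 , 6, 7.8, 9, 9, 9.82 ]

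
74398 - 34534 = 39864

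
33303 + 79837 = 113140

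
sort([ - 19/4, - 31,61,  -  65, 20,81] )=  [ - 65, - 31, - 19/4, 20, 61,  81] 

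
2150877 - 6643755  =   - 4492878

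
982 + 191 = 1173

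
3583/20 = 179 + 3/20 = 179.15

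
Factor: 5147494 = 2^1 * 11^1*83^1*2819^1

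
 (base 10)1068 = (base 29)17O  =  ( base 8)2054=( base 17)3BE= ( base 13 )642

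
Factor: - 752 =-2^4 * 47^1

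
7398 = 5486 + 1912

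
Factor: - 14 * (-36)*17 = 2^3*3^2*7^1*17^1 = 8568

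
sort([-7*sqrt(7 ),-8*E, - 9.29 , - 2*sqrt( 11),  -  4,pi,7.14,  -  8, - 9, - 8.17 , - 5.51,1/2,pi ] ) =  [ - 8*E, - 7*sqrt( 7 ), - 9.29,-9,-8.17, - 8, -2*sqrt( 11), - 5.51, - 4,1/2,  pi,pi,7.14 ]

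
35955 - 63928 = - 27973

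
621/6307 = 621/6307  =  0.10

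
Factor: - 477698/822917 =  -494/851 = -  2^1*13^1 * 19^1 * 23^( - 1)*37^(-1 )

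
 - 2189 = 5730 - 7919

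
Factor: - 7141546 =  -2^1*23^1 * 155251^1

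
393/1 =393 = 393.00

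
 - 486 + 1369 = 883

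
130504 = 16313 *8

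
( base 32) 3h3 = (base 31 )3nn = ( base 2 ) 111000100011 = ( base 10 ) 3619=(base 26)595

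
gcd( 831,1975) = 1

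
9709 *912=8854608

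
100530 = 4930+95600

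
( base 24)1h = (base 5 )131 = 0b101001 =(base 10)41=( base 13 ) 32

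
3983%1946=91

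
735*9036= 6641460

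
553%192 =169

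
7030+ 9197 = 16227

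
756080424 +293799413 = 1049879837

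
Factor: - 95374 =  - 2^1 * 43^1*1109^1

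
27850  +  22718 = 50568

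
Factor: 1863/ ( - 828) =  -9/4 = -2^( - 2 )*3^2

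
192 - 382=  - 190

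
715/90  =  7 + 17/18=7.94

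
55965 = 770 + 55195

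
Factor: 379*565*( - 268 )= - 2^2*5^1 *67^1*113^1*379^1  =  - 57388180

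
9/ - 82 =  - 1 + 73/82 = - 0.11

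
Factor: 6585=3^1*5^1*439^1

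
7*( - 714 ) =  - 4998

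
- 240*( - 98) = 23520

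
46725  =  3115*15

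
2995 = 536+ 2459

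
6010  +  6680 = 12690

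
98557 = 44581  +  53976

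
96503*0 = 0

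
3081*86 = 264966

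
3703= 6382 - 2679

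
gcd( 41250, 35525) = 25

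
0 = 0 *6659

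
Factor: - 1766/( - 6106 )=883/3053 = 43^ ( - 1 )*71^( - 1) * 883^1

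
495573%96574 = 12703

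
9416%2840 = 896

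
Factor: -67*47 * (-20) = 2^2*5^1*47^1*67^1 = 62980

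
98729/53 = 98729/53 = 1862.81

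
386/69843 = 386/69843 = 0.01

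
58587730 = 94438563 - 35850833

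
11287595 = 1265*8923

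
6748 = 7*964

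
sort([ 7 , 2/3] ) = [2/3,7 ]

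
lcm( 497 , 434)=30814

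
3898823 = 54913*71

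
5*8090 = 40450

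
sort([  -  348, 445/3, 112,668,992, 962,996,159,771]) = [ - 348, 112, 445/3, 159,668, 771,962,992,996]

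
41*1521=62361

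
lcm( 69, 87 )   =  2001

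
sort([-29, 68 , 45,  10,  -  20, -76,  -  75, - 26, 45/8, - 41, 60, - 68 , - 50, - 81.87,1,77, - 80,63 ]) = [ - 81.87,- 80,-76, - 75,-68, - 50,  -  41, - 29,- 26, - 20, 1, 45/8,10,45,60, 63,68,77 ]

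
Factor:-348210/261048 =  - 795/596 = - 2^( - 2 )*3^1 * 5^1 * 53^1*149^( - 1 )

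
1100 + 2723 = 3823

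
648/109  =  648/109 = 5.94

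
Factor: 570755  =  5^1*211^1 * 541^1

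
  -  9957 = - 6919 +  - 3038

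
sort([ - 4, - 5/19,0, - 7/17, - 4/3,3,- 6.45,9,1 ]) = [  -  6.45, - 4, - 4/3, - 7/17, - 5/19, 0, 1,3, 9] 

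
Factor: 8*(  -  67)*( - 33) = 17688  =  2^3*3^1*11^1* 67^1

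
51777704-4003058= 47774646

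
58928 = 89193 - 30265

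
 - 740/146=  - 6 + 68/73 = - 5.07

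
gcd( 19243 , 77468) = 1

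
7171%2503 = 2165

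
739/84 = 8 + 67/84  =  8.80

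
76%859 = 76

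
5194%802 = 382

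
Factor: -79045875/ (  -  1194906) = 26348625/398302   =  2^( - 1 )*3^3*5^3 * 37^1*211^1 * 199151^ ( - 1)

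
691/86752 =691/86752 =0.01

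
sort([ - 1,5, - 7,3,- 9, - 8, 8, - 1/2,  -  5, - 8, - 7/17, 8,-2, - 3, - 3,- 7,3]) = [ - 9, - 8 ,  -  8, - 7, - 7,-5, - 3, - 3, - 2, - 1, - 1/2, - 7/17,3, 3,5,  8 , 8 ]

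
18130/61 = 297 + 13/61= 297.21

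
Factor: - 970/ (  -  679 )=2^1*5^1*7^(  -  1 ) = 10/7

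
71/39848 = 71/39848 = 0.00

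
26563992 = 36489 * 728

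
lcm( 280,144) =5040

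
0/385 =0 = 0.00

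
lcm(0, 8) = 0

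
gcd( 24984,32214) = 6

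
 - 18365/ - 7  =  2623 + 4/7 = 2623.57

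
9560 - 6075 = 3485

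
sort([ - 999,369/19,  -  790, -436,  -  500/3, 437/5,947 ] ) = [-999,- 790 ,-436 , -500/3,369/19,437/5 , 947]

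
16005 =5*3201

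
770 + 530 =1300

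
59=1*59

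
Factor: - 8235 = -3^3* 5^1 *61^1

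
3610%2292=1318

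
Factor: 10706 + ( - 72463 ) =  - 61757^1 = -61757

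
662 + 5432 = 6094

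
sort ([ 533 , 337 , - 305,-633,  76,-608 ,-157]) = [  -  633, - 608, - 305, - 157 , 76,337,533]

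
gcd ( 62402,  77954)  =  2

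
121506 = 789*154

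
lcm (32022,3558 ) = 32022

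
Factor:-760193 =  - 7^1*131^1 * 829^1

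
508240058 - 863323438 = - 355083380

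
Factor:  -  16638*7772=-129310536 = - 2^3*3^1*29^1*47^1*59^1*67^1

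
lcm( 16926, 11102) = 1032486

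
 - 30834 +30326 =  - 508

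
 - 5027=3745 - 8772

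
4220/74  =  57 + 1/37 =57.03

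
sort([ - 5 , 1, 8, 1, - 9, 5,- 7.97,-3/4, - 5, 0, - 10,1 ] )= [-10, - 9,-7.97,-5,  -  5,-3/4, 0,1 , 1, 1,  5 , 8 ]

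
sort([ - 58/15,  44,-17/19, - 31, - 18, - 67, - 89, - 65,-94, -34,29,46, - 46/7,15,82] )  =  [ - 94, - 89, - 67, - 65, - 34,-31, - 18, - 46/7, - 58/15, - 17/19, 15, 29, 44,46,82]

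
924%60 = 24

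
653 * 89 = 58117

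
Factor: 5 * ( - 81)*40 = - 16200 = - 2^3*3^4*5^2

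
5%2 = 1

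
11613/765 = 15+46/255=15.18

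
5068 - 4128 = 940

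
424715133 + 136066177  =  560781310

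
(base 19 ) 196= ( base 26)KI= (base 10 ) 538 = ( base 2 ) 1000011010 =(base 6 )2254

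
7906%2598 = 112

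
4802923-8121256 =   -  3318333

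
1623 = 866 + 757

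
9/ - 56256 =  - 3/18752 = - 0.00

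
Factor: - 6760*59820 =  - 404383200 = - 2^5*3^1 * 5^2*13^2*997^1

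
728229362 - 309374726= 418854636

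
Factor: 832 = 2^6*13^1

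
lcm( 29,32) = 928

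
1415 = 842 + 573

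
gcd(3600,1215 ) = 45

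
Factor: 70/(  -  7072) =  - 35/3536=   -  2^(-4)*5^1*7^1 * 13^ ( - 1 )*17^(- 1)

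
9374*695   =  6514930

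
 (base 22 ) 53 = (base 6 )305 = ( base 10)113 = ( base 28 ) 41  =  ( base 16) 71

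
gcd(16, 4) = 4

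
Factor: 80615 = 5^1*23^1*701^1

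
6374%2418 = 1538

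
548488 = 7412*74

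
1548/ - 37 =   -  42 + 6/37= -41.84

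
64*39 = 2496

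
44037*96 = 4227552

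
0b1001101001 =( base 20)1AH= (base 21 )188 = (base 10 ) 617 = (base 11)511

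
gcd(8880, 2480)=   80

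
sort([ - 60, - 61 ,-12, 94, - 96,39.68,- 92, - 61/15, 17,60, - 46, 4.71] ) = [ - 96, - 92, - 61,- 60,-46, - 12, - 61/15, 4.71, 17, 39.68,60  ,  94 ] 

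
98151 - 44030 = 54121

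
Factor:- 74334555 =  - 3^2 * 5^1*19^1*227^1*383^1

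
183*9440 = 1727520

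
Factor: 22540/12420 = 49/27 = 3^( - 3)*7^2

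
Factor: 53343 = 3^2*5927^1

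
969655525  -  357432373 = 612223152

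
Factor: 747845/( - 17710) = - 2^( - 1)*11^ (- 1 )*929^1 =-929/22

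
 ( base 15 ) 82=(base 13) 95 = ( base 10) 122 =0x7A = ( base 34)3K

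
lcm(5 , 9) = 45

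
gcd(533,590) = 1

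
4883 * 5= 24415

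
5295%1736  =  87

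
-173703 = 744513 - 918216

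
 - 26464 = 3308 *( - 8)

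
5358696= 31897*168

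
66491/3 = 66491/3 =22163.67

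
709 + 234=943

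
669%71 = 30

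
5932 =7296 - 1364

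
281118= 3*93706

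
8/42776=1/5347 = 0.00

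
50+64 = 114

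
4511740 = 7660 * 589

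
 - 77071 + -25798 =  - 102869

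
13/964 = 13/964 = 0.01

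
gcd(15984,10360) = 296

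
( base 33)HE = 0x23F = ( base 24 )NN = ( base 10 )575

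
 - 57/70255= - 57/70255 = -0.00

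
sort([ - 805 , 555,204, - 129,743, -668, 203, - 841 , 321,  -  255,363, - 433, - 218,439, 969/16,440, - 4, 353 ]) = [ - 841, - 805,- 668, - 433, - 255, - 218, - 129, - 4,969/16,203,204, 321,353,363, 439,440,555, 743] 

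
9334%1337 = 1312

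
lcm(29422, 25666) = 1206302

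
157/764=157/764 = 0.21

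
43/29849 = 43/29849 =0.00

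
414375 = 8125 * 51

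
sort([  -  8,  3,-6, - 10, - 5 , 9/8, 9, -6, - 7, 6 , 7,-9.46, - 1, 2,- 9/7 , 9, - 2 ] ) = [ - 10,  -  9.46,-8, - 7,- 6,-6, - 5, - 2, - 9/7,-1, 9/8, 2, 3 , 6, 7,9, 9] 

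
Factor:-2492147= - 7^1*73^1*4877^1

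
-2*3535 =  - 7070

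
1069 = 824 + 245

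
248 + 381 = 629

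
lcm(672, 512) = 10752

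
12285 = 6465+5820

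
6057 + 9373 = 15430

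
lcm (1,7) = 7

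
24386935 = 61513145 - 37126210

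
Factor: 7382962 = 2^1*1553^1*2377^1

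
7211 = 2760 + 4451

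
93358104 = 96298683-2940579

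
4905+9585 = 14490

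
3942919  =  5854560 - 1911641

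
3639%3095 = 544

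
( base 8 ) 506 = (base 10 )326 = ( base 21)FB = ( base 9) 402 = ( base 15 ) 16b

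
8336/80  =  521/5 = 104.20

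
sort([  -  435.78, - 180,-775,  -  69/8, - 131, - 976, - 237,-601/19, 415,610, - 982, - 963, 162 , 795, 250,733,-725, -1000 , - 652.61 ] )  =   [-1000, - 982, - 976, - 963, - 775,-725, - 652.61, - 435.78, - 237, - 180, - 131,  -  601/19, - 69/8,  162, 250,  415, 610, 733, 795]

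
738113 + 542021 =1280134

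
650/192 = 3 + 37/96=3.39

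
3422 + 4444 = 7866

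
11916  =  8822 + 3094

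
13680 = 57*240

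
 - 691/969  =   - 1+ 278/969=- 0.71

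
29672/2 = 14836  =  14836.00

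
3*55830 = 167490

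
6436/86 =74  +  36/43 = 74.84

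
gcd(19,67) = 1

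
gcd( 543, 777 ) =3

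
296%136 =24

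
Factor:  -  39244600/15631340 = -2^1 * 5^1*317^1*619^1*781567^(-1 ) = - 1962230/781567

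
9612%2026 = 1508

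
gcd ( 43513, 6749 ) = 1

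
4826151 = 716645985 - 711819834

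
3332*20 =66640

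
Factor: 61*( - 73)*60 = - 2^2*3^1*5^1*61^1*73^1 = - 267180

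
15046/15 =15046/15 = 1003.07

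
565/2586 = 565/2586 = 0.22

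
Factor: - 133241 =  -133241^1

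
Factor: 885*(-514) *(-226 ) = 102805140= 2^2*3^1*5^1*59^1*113^1*257^1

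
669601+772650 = 1442251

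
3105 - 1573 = 1532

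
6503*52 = 338156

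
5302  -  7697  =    -  2395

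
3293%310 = 193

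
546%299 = 247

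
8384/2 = 4192 = 4192.00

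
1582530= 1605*986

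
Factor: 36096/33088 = 12/11 = 2^2*3^1*11^( - 1)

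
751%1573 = 751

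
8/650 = 4/325 = 0.01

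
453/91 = 4 + 89/91=4.98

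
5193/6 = 865  +  1/2 = 865.50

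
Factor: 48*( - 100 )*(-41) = 2^6*3^1*5^2*41^1 =196800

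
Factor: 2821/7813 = 7^1*31^1*601^(-1) = 217/601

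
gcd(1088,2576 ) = 16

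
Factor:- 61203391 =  - 23^1 * 109^1 * 24413^1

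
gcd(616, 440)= 88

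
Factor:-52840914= - 2^1*3^1*7^2*191^1*941^1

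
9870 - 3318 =6552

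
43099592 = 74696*577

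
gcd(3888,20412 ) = 972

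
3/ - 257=-1  +  254/257 = - 0.01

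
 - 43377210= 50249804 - 93627014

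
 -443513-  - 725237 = 281724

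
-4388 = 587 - 4975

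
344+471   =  815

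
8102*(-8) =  - 64816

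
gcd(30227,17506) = 1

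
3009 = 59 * 51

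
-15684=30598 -46282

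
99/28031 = 99/28031  =  0.00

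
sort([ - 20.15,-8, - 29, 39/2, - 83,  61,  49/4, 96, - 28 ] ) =[-83, - 29 ,-28 , - 20.15, - 8, 49/4, 39/2,  61, 96]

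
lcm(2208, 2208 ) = 2208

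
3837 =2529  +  1308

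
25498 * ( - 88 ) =-2243824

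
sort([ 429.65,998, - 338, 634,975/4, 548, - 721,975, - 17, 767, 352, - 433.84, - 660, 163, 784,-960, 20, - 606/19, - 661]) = [ - 960, - 721, - 661,-660, - 433.84, - 338,-606/19, - 17, 20,163, 975/4,352, 429.65, 548, 634,767, 784 , 975,  998]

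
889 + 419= 1308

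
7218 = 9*802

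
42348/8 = 10587/2 = 5293.50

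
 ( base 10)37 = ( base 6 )101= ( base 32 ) 15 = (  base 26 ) 1b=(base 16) 25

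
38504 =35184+3320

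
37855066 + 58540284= 96395350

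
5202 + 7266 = 12468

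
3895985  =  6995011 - 3099026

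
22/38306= 11/19153=0.00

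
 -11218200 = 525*(-21368 ) 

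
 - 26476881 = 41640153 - 68117034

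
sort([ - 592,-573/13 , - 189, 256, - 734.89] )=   [-734.89,  -  592 , - 189 , - 573/13,256] 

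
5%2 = 1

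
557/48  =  11+29/48= 11.60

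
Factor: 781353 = 3^3*43^1*673^1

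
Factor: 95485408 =2^5*1531^1*1949^1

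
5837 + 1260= 7097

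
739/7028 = 739/7028 =0.11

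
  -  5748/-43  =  5748/43 = 133.67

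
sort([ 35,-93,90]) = [-93,35,90 ] 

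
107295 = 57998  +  49297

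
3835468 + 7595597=11431065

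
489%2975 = 489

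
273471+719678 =993149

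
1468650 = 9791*150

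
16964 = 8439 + 8525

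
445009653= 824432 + 444185221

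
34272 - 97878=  - 63606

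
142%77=65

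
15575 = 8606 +6969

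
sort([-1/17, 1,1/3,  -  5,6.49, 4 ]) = [-5, - 1/17, 1/3, 1 , 4, 6.49]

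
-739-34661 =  - 35400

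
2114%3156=2114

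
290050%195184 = 94866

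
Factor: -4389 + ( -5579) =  - 2^4 * 7^1*89^1 = - 9968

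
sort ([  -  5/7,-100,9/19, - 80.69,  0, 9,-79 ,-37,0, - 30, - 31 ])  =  [ - 100,-80.69,  -  79,-37,- 31, -30,  -  5/7,0 , 0,  9/19,9]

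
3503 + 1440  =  4943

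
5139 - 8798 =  -3659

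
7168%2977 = 1214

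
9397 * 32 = 300704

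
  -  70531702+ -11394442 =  - 81926144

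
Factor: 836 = 2^2*11^1*19^1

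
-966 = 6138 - 7104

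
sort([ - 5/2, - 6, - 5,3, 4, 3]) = [ - 6 , - 5, - 5/2, 3,3, 4] 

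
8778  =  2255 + 6523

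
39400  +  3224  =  42624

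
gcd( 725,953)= 1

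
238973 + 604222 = 843195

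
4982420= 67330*74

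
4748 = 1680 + 3068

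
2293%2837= 2293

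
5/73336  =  5/73336  =  0.00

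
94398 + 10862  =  105260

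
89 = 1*89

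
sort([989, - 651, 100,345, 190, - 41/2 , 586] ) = [ - 651, - 41/2,  100,190,345 , 586,989]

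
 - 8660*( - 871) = 7542860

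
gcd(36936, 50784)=24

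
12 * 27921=335052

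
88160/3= 29386+2/3 = 29386.67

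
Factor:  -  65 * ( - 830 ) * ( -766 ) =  - 2^2*5^2*13^1 * 83^1*383^1 = - 41325700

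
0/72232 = 0  =  0.00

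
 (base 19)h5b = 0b1100001100011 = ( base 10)6243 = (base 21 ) E36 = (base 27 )8F6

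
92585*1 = 92585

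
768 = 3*256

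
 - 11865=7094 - 18959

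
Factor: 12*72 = 2^5*3^3 = 864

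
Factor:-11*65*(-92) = 65780=2^2*5^1*11^1  *13^1*23^1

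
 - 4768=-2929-1839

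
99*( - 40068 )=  - 3966732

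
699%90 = 69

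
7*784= 5488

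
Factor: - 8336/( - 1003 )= 2^4 * 17^( - 1) * 59^(-1 ) * 521^1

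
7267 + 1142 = 8409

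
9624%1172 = 248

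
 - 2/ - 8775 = 2/8775 = 0.00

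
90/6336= 5/352=0.01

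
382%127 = 1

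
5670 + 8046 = 13716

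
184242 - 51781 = 132461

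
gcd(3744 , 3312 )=144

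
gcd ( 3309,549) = 3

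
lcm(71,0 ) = 0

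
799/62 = 799/62=   12.89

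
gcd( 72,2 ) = 2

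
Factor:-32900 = - 2^2*5^2*7^1*47^1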